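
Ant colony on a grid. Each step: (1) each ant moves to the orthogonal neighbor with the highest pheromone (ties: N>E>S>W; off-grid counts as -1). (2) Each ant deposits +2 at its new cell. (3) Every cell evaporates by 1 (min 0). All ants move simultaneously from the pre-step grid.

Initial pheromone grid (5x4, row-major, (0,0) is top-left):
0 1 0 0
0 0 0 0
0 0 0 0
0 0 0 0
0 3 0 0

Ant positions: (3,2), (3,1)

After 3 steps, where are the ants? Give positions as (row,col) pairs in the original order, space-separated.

Step 1: ant0:(3,2)->N->(2,2) | ant1:(3,1)->S->(4,1)
  grid max=4 at (4,1)
Step 2: ant0:(2,2)->N->(1,2) | ant1:(4,1)->N->(3,1)
  grid max=3 at (4,1)
Step 3: ant0:(1,2)->N->(0,2) | ant1:(3,1)->S->(4,1)
  grid max=4 at (4,1)

(0,2) (4,1)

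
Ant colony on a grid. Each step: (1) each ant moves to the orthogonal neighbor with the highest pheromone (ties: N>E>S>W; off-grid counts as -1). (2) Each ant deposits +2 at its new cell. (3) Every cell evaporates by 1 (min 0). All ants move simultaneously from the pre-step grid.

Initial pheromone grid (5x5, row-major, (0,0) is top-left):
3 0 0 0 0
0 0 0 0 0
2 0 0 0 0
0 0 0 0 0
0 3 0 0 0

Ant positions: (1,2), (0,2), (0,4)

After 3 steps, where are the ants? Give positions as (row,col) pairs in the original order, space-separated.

Step 1: ant0:(1,2)->N->(0,2) | ant1:(0,2)->E->(0,3) | ant2:(0,4)->S->(1,4)
  grid max=2 at (0,0)
Step 2: ant0:(0,2)->E->(0,3) | ant1:(0,3)->W->(0,2) | ant2:(1,4)->N->(0,4)
  grid max=2 at (0,2)
Step 3: ant0:(0,3)->W->(0,2) | ant1:(0,2)->E->(0,3) | ant2:(0,4)->W->(0,3)
  grid max=5 at (0,3)

(0,2) (0,3) (0,3)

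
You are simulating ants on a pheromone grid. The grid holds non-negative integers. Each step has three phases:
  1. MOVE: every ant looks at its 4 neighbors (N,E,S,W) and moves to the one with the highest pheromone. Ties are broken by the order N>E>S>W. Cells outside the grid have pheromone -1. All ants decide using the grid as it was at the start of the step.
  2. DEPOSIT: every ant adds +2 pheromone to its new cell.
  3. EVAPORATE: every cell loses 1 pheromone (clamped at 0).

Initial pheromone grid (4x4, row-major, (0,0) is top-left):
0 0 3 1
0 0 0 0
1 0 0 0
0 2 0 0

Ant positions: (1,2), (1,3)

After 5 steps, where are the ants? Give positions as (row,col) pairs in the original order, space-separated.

Step 1: ant0:(1,2)->N->(0,2) | ant1:(1,3)->N->(0,3)
  grid max=4 at (0,2)
Step 2: ant0:(0,2)->E->(0,3) | ant1:(0,3)->W->(0,2)
  grid max=5 at (0,2)
Step 3: ant0:(0,3)->W->(0,2) | ant1:(0,2)->E->(0,3)
  grid max=6 at (0,2)
Step 4: ant0:(0,2)->E->(0,3) | ant1:(0,3)->W->(0,2)
  grid max=7 at (0,2)
Step 5: ant0:(0,3)->W->(0,2) | ant1:(0,2)->E->(0,3)
  grid max=8 at (0,2)

(0,2) (0,3)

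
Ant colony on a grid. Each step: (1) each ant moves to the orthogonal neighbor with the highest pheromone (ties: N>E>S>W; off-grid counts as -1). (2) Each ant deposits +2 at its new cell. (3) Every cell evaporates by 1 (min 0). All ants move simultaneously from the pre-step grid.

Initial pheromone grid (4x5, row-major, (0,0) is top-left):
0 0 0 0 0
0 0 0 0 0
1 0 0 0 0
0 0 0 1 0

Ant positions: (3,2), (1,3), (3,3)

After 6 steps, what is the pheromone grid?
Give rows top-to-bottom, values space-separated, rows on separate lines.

After step 1: ants at (3,3),(0,3),(2,3)
  0 0 0 1 0
  0 0 0 0 0
  0 0 0 1 0
  0 0 0 2 0
After step 2: ants at (2,3),(0,4),(3,3)
  0 0 0 0 1
  0 0 0 0 0
  0 0 0 2 0
  0 0 0 3 0
After step 3: ants at (3,3),(1,4),(2,3)
  0 0 0 0 0
  0 0 0 0 1
  0 0 0 3 0
  0 0 0 4 0
After step 4: ants at (2,3),(0,4),(3,3)
  0 0 0 0 1
  0 0 0 0 0
  0 0 0 4 0
  0 0 0 5 0
After step 5: ants at (3,3),(1,4),(2,3)
  0 0 0 0 0
  0 0 0 0 1
  0 0 0 5 0
  0 0 0 6 0
After step 6: ants at (2,3),(0,4),(3,3)
  0 0 0 0 1
  0 0 0 0 0
  0 0 0 6 0
  0 0 0 7 0

0 0 0 0 1
0 0 0 0 0
0 0 0 6 0
0 0 0 7 0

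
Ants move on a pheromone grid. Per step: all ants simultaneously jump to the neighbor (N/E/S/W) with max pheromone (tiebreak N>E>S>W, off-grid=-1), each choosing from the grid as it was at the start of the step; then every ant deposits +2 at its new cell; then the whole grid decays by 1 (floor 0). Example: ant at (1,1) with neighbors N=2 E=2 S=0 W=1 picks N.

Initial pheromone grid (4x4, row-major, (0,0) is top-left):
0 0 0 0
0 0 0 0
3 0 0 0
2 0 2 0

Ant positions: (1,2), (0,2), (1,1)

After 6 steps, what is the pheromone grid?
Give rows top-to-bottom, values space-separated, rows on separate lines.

After step 1: ants at (0,2),(0,3),(0,1)
  0 1 1 1
  0 0 0 0
  2 0 0 0
  1 0 1 0
After step 2: ants at (0,3),(0,2),(0,2)
  0 0 4 2
  0 0 0 0
  1 0 0 0
  0 0 0 0
After step 3: ants at (0,2),(0,3),(0,3)
  0 0 5 5
  0 0 0 0
  0 0 0 0
  0 0 0 0
After step 4: ants at (0,3),(0,2),(0,2)
  0 0 8 6
  0 0 0 0
  0 0 0 0
  0 0 0 0
After step 5: ants at (0,2),(0,3),(0,3)
  0 0 9 9
  0 0 0 0
  0 0 0 0
  0 0 0 0
After step 6: ants at (0,3),(0,2),(0,2)
  0 0 12 10
  0 0 0 0
  0 0 0 0
  0 0 0 0

0 0 12 10
0 0 0 0
0 0 0 0
0 0 0 0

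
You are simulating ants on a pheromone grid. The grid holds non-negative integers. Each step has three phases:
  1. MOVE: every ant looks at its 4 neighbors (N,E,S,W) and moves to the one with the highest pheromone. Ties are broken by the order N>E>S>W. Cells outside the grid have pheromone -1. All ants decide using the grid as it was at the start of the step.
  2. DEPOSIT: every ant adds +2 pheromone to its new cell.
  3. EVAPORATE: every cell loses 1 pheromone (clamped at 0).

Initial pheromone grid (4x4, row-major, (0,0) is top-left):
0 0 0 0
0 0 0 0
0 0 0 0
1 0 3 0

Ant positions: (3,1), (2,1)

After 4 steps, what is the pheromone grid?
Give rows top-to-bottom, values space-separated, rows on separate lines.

After step 1: ants at (3,2),(1,1)
  0 0 0 0
  0 1 0 0
  0 0 0 0
  0 0 4 0
After step 2: ants at (2,2),(0,1)
  0 1 0 0
  0 0 0 0
  0 0 1 0
  0 0 3 0
After step 3: ants at (3,2),(0,2)
  0 0 1 0
  0 0 0 0
  0 0 0 0
  0 0 4 0
After step 4: ants at (2,2),(0,3)
  0 0 0 1
  0 0 0 0
  0 0 1 0
  0 0 3 0

0 0 0 1
0 0 0 0
0 0 1 0
0 0 3 0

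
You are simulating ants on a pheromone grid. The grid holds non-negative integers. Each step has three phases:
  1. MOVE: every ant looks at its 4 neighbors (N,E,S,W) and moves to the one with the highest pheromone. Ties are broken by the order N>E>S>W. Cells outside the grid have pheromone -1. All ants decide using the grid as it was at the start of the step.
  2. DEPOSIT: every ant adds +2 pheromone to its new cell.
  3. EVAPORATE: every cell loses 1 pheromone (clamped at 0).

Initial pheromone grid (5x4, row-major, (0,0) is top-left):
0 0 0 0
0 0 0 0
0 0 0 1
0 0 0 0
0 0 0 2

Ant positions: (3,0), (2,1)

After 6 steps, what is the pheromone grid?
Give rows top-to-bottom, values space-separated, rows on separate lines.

After step 1: ants at (2,0),(1,1)
  0 0 0 0
  0 1 0 0
  1 0 0 0
  0 0 0 0
  0 0 0 1
After step 2: ants at (1,0),(0,1)
  0 1 0 0
  1 0 0 0
  0 0 0 0
  0 0 0 0
  0 0 0 0
After step 3: ants at (0,0),(0,2)
  1 0 1 0
  0 0 0 0
  0 0 0 0
  0 0 0 0
  0 0 0 0
After step 4: ants at (0,1),(0,3)
  0 1 0 1
  0 0 0 0
  0 0 0 0
  0 0 0 0
  0 0 0 0
After step 5: ants at (0,2),(1,3)
  0 0 1 0
  0 0 0 1
  0 0 0 0
  0 0 0 0
  0 0 0 0
After step 6: ants at (0,3),(0,3)
  0 0 0 3
  0 0 0 0
  0 0 0 0
  0 0 0 0
  0 0 0 0

0 0 0 3
0 0 0 0
0 0 0 0
0 0 0 0
0 0 0 0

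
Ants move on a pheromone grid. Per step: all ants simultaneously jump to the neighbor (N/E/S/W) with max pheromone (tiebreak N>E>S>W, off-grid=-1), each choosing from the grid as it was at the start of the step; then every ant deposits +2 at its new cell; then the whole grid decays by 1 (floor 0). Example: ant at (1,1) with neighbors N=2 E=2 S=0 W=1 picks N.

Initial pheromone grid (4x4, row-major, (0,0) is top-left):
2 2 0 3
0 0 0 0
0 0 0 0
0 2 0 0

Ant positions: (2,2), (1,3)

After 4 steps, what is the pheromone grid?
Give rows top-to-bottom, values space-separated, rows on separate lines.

After step 1: ants at (1,2),(0,3)
  1 1 0 4
  0 0 1 0
  0 0 0 0
  0 1 0 0
After step 2: ants at (0,2),(1,3)
  0 0 1 3
  0 0 0 1
  0 0 0 0
  0 0 0 0
After step 3: ants at (0,3),(0,3)
  0 0 0 6
  0 0 0 0
  0 0 0 0
  0 0 0 0
After step 4: ants at (1,3),(1,3)
  0 0 0 5
  0 0 0 3
  0 0 0 0
  0 0 0 0

0 0 0 5
0 0 0 3
0 0 0 0
0 0 0 0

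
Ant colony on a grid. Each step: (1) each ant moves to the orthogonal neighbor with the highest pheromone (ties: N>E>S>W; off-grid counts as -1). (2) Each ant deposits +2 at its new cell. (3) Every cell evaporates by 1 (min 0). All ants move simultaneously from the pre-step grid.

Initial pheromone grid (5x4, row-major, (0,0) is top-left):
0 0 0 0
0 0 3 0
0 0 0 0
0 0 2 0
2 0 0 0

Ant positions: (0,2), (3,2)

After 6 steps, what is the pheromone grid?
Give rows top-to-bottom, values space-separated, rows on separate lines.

After step 1: ants at (1,2),(2,2)
  0 0 0 0
  0 0 4 0
  0 0 1 0
  0 0 1 0
  1 0 0 0
After step 2: ants at (2,2),(1,2)
  0 0 0 0
  0 0 5 0
  0 0 2 0
  0 0 0 0
  0 0 0 0
After step 3: ants at (1,2),(2,2)
  0 0 0 0
  0 0 6 0
  0 0 3 0
  0 0 0 0
  0 0 0 0
After step 4: ants at (2,2),(1,2)
  0 0 0 0
  0 0 7 0
  0 0 4 0
  0 0 0 0
  0 0 0 0
After step 5: ants at (1,2),(2,2)
  0 0 0 0
  0 0 8 0
  0 0 5 0
  0 0 0 0
  0 0 0 0
After step 6: ants at (2,2),(1,2)
  0 0 0 0
  0 0 9 0
  0 0 6 0
  0 0 0 0
  0 0 0 0

0 0 0 0
0 0 9 0
0 0 6 0
0 0 0 0
0 0 0 0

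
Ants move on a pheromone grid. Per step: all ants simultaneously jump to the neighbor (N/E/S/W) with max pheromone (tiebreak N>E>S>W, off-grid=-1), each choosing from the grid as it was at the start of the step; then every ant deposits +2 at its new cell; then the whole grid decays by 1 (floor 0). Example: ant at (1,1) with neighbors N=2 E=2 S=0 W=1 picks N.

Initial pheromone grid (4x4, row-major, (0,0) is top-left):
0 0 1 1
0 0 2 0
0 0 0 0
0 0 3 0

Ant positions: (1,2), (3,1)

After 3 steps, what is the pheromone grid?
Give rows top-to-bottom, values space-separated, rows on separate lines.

After step 1: ants at (0,2),(3,2)
  0 0 2 0
  0 0 1 0
  0 0 0 0
  0 0 4 0
After step 2: ants at (1,2),(2,2)
  0 0 1 0
  0 0 2 0
  0 0 1 0
  0 0 3 0
After step 3: ants at (0,2),(3,2)
  0 0 2 0
  0 0 1 0
  0 0 0 0
  0 0 4 0

0 0 2 0
0 0 1 0
0 0 0 0
0 0 4 0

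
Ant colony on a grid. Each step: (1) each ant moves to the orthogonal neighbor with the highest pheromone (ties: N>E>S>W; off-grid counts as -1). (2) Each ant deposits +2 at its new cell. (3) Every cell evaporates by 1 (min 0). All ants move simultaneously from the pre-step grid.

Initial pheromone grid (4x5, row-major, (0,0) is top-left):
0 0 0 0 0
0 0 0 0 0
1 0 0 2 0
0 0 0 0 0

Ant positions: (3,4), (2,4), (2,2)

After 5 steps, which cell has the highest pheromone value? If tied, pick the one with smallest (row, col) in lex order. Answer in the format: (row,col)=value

Answer: (2,3)=13

Derivation:
Step 1: ant0:(3,4)->N->(2,4) | ant1:(2,4)->W->(2,3) | ant2:(2,2)->E->(2,3)
  grid max=5 at (2,3)
Step 2: ant0:(2,4)->W->(2,3) | ant1:(2,3)->E->(2,4) | ant2:(2,3)->E->(2,4)
  grid max=6 at (2,3)
Step 3: ant0:(2,3)->E->(2,4) | ant1:(2,4)->W->(2,3) | ant2:(2,4)->W->(2,3)
  grid max=9 at (2,3)
Step 4: ant0:(2,4)->W->(2,3) | ant1:(2,3)->E->(2,4) | ant2:(2,3)->E->(2,4)
  grid max=10 at (2,3)
Step 5: ant0:(2,3)->E->(2,4) | ant1:(2,4)->W->(2,3) | ant2:(2,4)->W->(2,3)
  grid max=13 at (2,3)
Final grid:
  0 0 0 0 0
  0 0 0 0 0
  0 0 0 13 9
  0 0 0 0 0
Max pheromone 13 at (2,3)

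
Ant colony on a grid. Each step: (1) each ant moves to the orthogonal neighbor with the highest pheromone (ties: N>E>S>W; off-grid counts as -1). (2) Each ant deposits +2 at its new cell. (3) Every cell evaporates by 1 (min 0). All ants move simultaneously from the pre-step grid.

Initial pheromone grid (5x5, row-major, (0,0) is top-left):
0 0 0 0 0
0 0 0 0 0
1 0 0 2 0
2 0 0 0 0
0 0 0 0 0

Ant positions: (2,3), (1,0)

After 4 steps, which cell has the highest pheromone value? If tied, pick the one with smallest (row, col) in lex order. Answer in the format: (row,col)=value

Answer: (2,3)=2

Derivation:
Step 1: ant0:(2,3)->N->(1,3) | ant1:(1,0)->S->(2,0)
  grid max=2 at (2,0)
Step 2: ant0:(1,3)->S->(2,3) | ant1:(2,0)->S->(3,0)
  grid max=2 at (2,3)
Step 3: ant0:(2,3)->N->(1,3) | ant1:(3,0)->N->(2,0)
  grid max=2 at (2,0)
Step 4: ant0:(1,3)->S->(2,3) | ant1:(2,0)->S->(3,0)
  grid max=2 at (2,3)
Final grid:
  0 0 0 0 0
  0 0 0 0 0
  1 0 0 2 0
  2 0 0 0 0
  0 0 0 0 0
Max pheromone 2 at (2,3)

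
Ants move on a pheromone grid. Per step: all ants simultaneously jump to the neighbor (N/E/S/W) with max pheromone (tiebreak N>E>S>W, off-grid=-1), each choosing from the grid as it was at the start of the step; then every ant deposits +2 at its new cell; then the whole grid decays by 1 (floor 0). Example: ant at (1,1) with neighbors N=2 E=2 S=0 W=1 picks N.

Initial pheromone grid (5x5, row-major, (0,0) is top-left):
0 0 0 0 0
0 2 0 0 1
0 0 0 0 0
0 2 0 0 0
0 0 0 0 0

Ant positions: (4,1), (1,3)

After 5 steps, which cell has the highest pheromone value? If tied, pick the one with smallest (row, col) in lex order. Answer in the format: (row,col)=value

Answer: (3,1)=3

Derivation:
Step 1: ant0:(4,1)->N->(3,1) | ant1:(1,3)->E->(1,4)
  grid max=3 at (3,1)
Step 2: ant0:(3,1)->N->(2,1) | ant1:(1,4)->N->(0,4)
  grid max=2 at (3,1)
Step 3: ant0:(2,1)->S->(3,1) | ant1:(0,4)->S->(1,4)
  grid max=3 at (3,1)
Step 4: ant0:(3,1)->N->(2,1) | ant1:(1,4)->N->(0,4)
  grid max=2 at (3,1)
Step 5: ant0:(2,1)->S->(3,1) | ant1:(0,4)->S->(1,4)
  grid max=3 at (3,1)
Final grid:
  0 0 0 0 0
  0 0 0 0 2
  0 0 0 0 0
  0 3 0 0 0
  0 0 0 0 0
Max pheromone 3 at (3,1)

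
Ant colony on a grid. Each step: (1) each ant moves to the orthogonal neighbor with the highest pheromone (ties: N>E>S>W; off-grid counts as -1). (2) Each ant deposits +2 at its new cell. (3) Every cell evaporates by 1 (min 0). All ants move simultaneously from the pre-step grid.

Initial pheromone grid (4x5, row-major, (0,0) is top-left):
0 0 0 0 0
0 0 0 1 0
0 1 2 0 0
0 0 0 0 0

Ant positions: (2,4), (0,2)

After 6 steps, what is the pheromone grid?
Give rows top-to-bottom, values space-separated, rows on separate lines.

After step 1: ants at (1,4),(0,3)
  0 0 0 1 0
  0 0 0 0 1
  0 0 1 0 0
  0 0 0 0 0
After step 2: ants at (0,4),(0,4)
  0 0 0 0 3
  0 0 0 0 0
  0 0 0 0 0
  0 0 0 0 0
After step 3: ants at (1,4),(1,4)
  0 0 0 0 2
  0 0 0 0 3
  0 0 0 0 0
  0 0 0 0 0
After step 4: ants at (0,4),(0,4)
  0 0 0 0 5
  0 0 0 0 2
  0 0 0 0 0
  0 0 0 0 0
After step 5: ants at (1,4),(1,4)
  0 0 0 0 4
  0 0 0 0 5
  0 0 0 0 0
  0 0 0 0 0
After step 6: ants at (0,4),(0,4)
  0 0 0 0 7
  0 0 0 0 4
  0 0 0 0 0
  0 0 0 0 0

0 0 0 0 7
0 0 0 0 4
0 0 0 0 0
0 0 0 0 0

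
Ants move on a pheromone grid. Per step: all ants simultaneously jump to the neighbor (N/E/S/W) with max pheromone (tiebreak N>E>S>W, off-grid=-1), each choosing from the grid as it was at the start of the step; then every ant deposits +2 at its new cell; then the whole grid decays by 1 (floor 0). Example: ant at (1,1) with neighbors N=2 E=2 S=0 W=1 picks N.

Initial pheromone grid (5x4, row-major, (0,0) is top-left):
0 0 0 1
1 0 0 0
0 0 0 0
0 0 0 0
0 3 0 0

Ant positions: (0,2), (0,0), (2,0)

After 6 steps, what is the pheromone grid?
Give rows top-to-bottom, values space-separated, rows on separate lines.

After step 1: ants at (0,3),(1,0),(1,0)
  0 0 0 2
  4 0 0 0
  0 0 0 0
  0 0 0 0
  0 2 0 0
After step 2: ants at (1,3),(0,0),(0,0)
  3 0 0 1
  3 0 0 1
  0 0 0 0
  0 0 0 0
  0 1 0 0
After step 3: ants at (0,3),(1,0),(1,0)
  2 0 0 2
  6 0 0 0
  0 0 0 0
  0 0 0 0
  0 0 0 0
After step 4: ants at (1,3),(0,0),(0,0)
  5 0 0 1
  5 0 0 1
  0 0 0 0
  0 0 0 0
  0 0 0 0
After step 5: ants at (0,3),(1,0),(1,0)
  4 0 0 2
  8 0 0 0
  0 0 0 0
  0 0 0 0
  0 0 0 0
After step 6: ants at (1,3),(0,0),(0,0)
  7 0 0 1
  7 0 0 1
  0 0 0 0
  0 0 0 0
  0 0 0 0

7 0 0 1
7 0 0 1
0 0 0 0
0 0 0 0
0 0 0 0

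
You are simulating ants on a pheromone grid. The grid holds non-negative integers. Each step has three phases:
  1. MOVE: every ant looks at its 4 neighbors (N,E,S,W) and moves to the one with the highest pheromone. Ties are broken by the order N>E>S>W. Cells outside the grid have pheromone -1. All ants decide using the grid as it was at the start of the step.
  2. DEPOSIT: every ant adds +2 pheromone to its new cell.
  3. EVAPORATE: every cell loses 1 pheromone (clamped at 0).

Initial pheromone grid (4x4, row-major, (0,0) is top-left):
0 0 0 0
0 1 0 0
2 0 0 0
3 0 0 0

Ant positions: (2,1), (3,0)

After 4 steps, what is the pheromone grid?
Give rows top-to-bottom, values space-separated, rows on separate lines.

After step 1: ants at (2,0),(2,0)
  0 0 0 0
  0 0 0 0
  5 0 0 0
  2 0 0 0
After step 2: ants at (3,0),(3,0)
  0 0 0 0
  0 0 0 0
  4 0 0 0
  5 0 0 0
After step 3: ants at (2,0),(2,0)
  0 0 0 0
  0 0 0 0
  7 0 0 0
  4 0 0 0
After step 4: ants at (3,0),(3,0)
  0 0 0 0
  0 0 0 0
  6 0 0 0
  7 0 0 0

0 0 0 0
0 0 0 0
6 0 0 0
7 0 0 0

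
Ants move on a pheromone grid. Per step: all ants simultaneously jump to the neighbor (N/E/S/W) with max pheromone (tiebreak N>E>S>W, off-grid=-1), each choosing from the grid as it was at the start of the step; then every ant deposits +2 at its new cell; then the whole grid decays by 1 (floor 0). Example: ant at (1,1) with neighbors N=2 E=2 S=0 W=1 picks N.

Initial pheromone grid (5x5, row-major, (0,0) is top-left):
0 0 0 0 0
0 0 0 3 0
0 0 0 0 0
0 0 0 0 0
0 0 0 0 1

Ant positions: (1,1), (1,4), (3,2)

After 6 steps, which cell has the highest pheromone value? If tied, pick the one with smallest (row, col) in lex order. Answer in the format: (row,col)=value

Answer: (1,3)=11

Derivation:
Step 1: ant0:(1,1)->N->(0,1) | ant1:(1,4)->W->(1,3) | ant2:(3,2)->N->(2,2)
  grid max=4 at (1,3)
Step 2: ant0:(0,1)->E->(0,2) | ant1:(1,3)->N->(0,3) | ant2:(2,2)->N->(1,2)
  grid max=3 at (1,3)
Step 3: ant0:(0,2)->E->(0,3) | ant1:(0,3)->S->(1,3) | ant2:(1,2)->E->(1,3)
  grid max=6 at (1,3)
Step 4: ant0:(0,3)->S->(1,3) | ant1:(1,3)->N->(0,3) | ant2:(1,3)->N->(0,3)
  grid max=7 at (1,3)
Step 5: ant0:(1,3)->N->(0,3) | ant1:(0,3)->S->(1,3) | ant2:(0,3)->S->(1,3)
  grid max=10 at (1,3)
Step 6: ant0:(0,3)->S->(1,3) | ant1:(1,3)->N->(0,3) | ant2:(1,3)->N->(0,3)
  grid max=11 at (1,3)
Final grid:
  0 0 0 9 0
  0 0 0 11 0
  0 0 0 0 0
  0 0 0 0 0
  0 0 0 0 0
Max pheromone 11 at (1,3)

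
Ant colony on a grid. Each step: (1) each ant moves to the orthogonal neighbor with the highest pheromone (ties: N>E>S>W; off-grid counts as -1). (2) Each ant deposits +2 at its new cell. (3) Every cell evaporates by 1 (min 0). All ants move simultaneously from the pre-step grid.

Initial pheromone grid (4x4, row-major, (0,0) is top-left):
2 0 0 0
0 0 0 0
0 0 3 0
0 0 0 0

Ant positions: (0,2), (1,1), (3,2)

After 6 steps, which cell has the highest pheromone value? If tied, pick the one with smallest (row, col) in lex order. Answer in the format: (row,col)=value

Step 1: ant0:(0,2)->E->(0,3) | ant1:(1,1)->N->(0,1) | ant2:(3,2)->N->(2,2)
  grid max=4 at (2,2)
Step 2: ant0:(0,3)->S->(1,3) | ant1:(0,1)->W->(0,0) | ant2:(2,2)->N->(1,2)
  grid max=3 at (2,2)
Step 3: ant0:(1,3)->W->(1,2) | ant1:(0,0)->E->(0,1) | ant2:(1,2)->S->(2,2)
  grid max=4 at (2,2)
Step 4: ant0:(1,2)->S->(2,2) | ant1:(0,1)->W->(0,0) | ant2:(2,2)->N->(1,2)
  grid max=5 at (2,2)
Step 5: ant0:(2,2)->N->(1,2) | ant1:(0,0)->E->(0,1) | ant2:(1,2)->S->(2,2)
  grid max=6 at (2,2)
Step 6: ant0:(1,2)->S->(2,2) | ant1:(0,1)->W->(0,0) | ant2:(2,2)->N->(1,2)
  grid max=7 at (2,2)
Final grid:
  2 0 0 0
  0 0 5 0
  0 0 7 0
  0 0 0 0
Max pheromone 7 at (2,2)

Answer: (2,2)=7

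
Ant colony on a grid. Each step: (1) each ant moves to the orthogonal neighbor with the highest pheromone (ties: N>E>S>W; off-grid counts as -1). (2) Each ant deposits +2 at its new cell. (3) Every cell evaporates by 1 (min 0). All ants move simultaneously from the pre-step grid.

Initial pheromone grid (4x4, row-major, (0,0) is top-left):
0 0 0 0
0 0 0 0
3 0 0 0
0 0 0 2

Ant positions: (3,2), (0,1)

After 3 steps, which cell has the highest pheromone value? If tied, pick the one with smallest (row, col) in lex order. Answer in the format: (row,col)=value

Answer: (3,3)=3

Derivation:
Step 1: ant0:(3,2)->E->(3,3) | ant1:(0,1)->E->(0,2)
  grid max=3 at (3,3)
Step 2: ant0:(3,3)->N->(2,3) | ant1:(0,2)->E->(0,3)
  grid max=2 at (3,3)
Step 3: ant0:(2,3)->S->(3,3) | ant1:(0,3)->S->(1,3)
  grid max=3 at (3,3)
Final grid:
  0 0 0 0
  0 0 0 1
  0 0 0 0
  0 0 0 3
Max pheromone 3 at (3,3)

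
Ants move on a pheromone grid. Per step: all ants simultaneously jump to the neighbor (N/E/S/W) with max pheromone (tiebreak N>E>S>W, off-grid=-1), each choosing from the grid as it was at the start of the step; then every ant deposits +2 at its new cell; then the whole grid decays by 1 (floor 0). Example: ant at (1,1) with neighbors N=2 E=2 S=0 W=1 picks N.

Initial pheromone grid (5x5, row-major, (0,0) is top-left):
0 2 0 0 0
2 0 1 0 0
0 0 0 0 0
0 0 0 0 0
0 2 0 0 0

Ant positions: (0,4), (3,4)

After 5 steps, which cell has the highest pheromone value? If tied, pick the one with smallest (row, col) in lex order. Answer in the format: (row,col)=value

Answer: (1,4)=5

Derivation:
Step 1: ant0:(0,4)->S->(1,4) | ant1:(3,4)->N->(2,4)
  grid max=1 at (0,1)
Step 2: ant0:(1,4)->S->(2,4) | ant1:(2,4)->N->(1,4)
  grid max=2 at (1,4)
Step 3: ant0:(2,4)->N->(1,4) | ant1:(1,4)->S->(2,4)
  grid max=3 at (1,4)
Step 4: ant0:(1,4)->S->(2,4) | ant1:(2,4)->N->(1,4)
  grid max=4 at (1,4)
Step 5: ant0:(2,4)->N->(1,4) | ant1:(1,4)->S->(2,4)
  grid max=5 at (1,4)
Final grid:
  0 0 0 0 0
  0 0 0 0 5
  0 0 0 0 5
  0 0 0 0 0
  0 0 0 0 0
Max pheromone 5 at (1,4)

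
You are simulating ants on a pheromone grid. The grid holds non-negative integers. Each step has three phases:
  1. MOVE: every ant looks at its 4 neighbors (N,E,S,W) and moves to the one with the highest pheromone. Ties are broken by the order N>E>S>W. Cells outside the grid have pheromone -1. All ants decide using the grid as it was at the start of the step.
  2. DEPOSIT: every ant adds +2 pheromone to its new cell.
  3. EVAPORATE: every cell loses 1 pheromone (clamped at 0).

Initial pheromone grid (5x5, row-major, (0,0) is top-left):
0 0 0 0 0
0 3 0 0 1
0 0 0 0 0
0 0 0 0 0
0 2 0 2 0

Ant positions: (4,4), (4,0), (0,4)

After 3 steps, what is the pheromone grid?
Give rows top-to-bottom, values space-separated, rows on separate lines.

After step 1: ants at (4,3),(4,1),(1,4)
  0 0 0 0 0
  0 2 0 0 2
  0 0 0 0 0
  0 0 0 0 0
  0 3 0 3 0
After step 2: ants at (3,3),(3,1),(0,4)
  0 0 0 0 1
  0 1 0 0 1
  0 0 0 0 0
  0 1 0 1 0
  0 2 0 2 0
After step 3: ants at (4,3),(4,1),(1,4)
  0 0 0 0 0
  0 0 0 0 2
  0 0 0 0 0
  0 0 0 0 0
  0 3 0 3 0

0 0 0 0 0
0 0 0 0 2
0 0 0 0 0
0 0 0 0 0
0 3 0 3 0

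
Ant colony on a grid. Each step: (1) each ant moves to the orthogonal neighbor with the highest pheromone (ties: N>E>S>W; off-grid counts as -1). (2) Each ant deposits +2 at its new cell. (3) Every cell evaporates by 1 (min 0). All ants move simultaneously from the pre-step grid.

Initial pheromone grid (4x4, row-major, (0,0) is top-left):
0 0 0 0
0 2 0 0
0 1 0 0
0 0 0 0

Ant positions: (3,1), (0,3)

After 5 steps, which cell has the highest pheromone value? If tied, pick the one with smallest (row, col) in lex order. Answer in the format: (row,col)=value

Step 1: ant0:(3,1)->N->(2,1) | ant1:(0,3)->S->(1,3)
  grid max=2 at (2,1)
Step 2: ant0:(2,1)->N->(1,1) | ant1:(1,3)->N->(0,3)
  grid max=2 at (1,1)
Step 3: ant0:(1,1)->S->(2,1) | ant1:(0,3)->S->(1,3)
  grid max=2 at (2,1)
Step 4: ant0:(2,1)->N->(1,1) | ant1:(1,3)->N->(0,3)
  grid max=2 at (1,1)
Step 5: ant0:(1,1)->S->(2,1) | ant1:(0,3)->S->(1,3)
  grid max=2 at (2,1)
Final grid:
  0 0 0 0
  0 1 0 1
  0 2 0 0
  0 0 0 0
Max pheromone 2 at (2,1)

Answer: (2,1)=2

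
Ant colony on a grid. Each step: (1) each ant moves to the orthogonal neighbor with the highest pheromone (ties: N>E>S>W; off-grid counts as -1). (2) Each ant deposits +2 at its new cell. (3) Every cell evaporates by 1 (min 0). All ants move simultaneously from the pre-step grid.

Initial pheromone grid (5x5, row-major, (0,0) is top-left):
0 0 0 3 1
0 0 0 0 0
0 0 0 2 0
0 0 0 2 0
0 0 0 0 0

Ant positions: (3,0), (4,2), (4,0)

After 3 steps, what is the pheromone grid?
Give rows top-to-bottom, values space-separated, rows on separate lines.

After step 1: ants at (2,0),(3,2),(3,0)
  0 0 0 2 0
  0 0 0 0 0
  1 0 0 1 0
  1 0 1 1 0
  0 0 0 0 0
After step 2: ants at (3,0),(3,3),(2,0)
  0 0 0 1 0
  0 0 0 0 0
  2 0 0 0 0
  2 0 0 2 0
  0 0 0 0 0
After step 3: ants at (2,0),(2,3),(3,0)
  0 0 0 0 0
  0 0 0 0 0
  3 0 0 1 0
  3 0 0 1 0
  0 0 0 0 0

0 0 0 0 0
0 0 0 0 0
3 0 0 1 0
3 0 0 1 0
0 0 0 0 0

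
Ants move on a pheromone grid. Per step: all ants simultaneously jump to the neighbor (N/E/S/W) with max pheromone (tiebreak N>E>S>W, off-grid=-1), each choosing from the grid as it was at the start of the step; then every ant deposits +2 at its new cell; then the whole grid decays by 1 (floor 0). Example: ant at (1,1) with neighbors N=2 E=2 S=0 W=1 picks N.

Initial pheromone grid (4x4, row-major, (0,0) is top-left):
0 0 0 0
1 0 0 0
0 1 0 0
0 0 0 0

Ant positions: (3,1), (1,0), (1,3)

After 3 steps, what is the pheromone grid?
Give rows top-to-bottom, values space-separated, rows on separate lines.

After step 1: ants at (2,1),(0,0),(0,3)
  1 0 0 1
  0 0 0 0
  0 2 0 0
  0 0 0 0
After step 2: ants at (1,1),(0,1),(1,3)
  0 1 0 0
  0 1 0 1
  0 1 0 0
  0 0 0 0
After step 3: ants at (0,1),(1,1),(0,3)
  0 2 0 1
  0 2 0 0
  0 0 0 0
  0 0 0 0

0 2 0 1
0 2 0 0
0 0 0 0
0 0 0 0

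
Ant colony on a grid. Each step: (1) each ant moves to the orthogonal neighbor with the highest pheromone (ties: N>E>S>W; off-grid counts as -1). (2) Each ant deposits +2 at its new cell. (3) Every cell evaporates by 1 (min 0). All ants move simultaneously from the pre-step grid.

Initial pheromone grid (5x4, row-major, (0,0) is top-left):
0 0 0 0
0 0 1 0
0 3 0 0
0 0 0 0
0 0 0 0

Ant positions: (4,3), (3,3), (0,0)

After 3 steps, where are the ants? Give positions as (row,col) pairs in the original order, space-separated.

Step 1: ant0:(4,3)->N->(3,3) | ant1:(3,3)->N->(2,3) | ant2:(0,0)->E->(0,1)
  grid max=2 at (2,1)
Step 2: ant0:(3,3)->N->(2,3) | ant1:(2,3)->S->(3,3) | ant2:(0,1)->E->(0,2)
  grid max=2 at (2,3)
Step 3: ant0:(2,3)->S->(3,3) | ant1:(3,3)->N->(2,3) | ant2:(0,2)->E->(0,3)
  grid max=3 at (2,3)

(3,3) (2,3) (0,3)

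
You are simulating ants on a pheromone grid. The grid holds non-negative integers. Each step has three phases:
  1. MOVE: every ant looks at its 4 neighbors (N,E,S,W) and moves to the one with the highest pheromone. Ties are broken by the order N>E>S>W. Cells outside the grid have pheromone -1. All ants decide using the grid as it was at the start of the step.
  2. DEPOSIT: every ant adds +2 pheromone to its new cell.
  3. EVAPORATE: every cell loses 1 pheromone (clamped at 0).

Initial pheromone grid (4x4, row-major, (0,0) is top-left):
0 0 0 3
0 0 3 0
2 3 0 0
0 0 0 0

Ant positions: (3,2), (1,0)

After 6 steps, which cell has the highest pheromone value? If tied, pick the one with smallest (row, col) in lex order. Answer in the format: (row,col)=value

Step 1: ant0:(3,2)->N->(2,2) | ant1:(1,0)->S->(2,0)
  grid max=3 at (2,0)
Step 2: ant0:(2,2)->N->(1,2) | ant1:(2,0)->E->(2,1)
  grid max=3 at (1,2)
Step 3: ant0:(1,2)->N->(0,2) | ant1:(2,1)->W->(2,0)
  grid max=3 at (2,0)
Step 4: ant0:(0,2)->S->(1,2) | ant1:(2,0)->E->(2,1)
  grid max=3 at (1,2)
Step 5: ant0:(1,2)->N->(0,2) | ant1:(2,1)->W->(2,0)
  grid max=3 at (2,0)
Step 6: ant0:(0,2)->S->(1,2) | ant1:(2,0)->E->(2,1)
  grid max=3 at (1,2)
Final grid:
  0 0 0 0
  0 0 3 0
  2 3 0 0
  0 0 0 0
Max pheromone 3 at (1,2)

Answer: (1,2)=3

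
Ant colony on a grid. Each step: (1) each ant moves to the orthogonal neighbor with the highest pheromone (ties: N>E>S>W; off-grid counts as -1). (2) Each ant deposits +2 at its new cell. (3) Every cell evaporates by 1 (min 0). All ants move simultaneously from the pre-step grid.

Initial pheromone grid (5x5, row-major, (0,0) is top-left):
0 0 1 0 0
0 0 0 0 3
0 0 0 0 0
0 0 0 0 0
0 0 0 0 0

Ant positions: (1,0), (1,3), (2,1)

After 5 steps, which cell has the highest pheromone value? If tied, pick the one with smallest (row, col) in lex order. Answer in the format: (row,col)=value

Step 1: ant0:(1,0)->N->(0,0) | ant1:(1,3)->E->(1,4) | ant2:(2,1)->N->(1,1)
  grid max=4 at (1,4)
Step 2: ant0:(0,0)->E->(0,1) | ant1:(1,4)->N->(0,4) | ant2:(1,1)->N->(0,1)
  grid max=3 at (0,1)
Step 3: ant0:(0,1)->E->(0,2) | ant1:(0,4)->S->(1,4) | ant2:(0,1)->E->(0,2)
  grid max=4 at (1,4)
Step 4: ant0:(0,2)->W->(0,1) | ant1:(1,4)->N->(0,4) | ant2:(0,2)->W->(0,1)
  grid max=5 at (0,1)
Step 5: ant0:(0,1)->E->(0,2) | ant1:(0,4)->S->(1,4) | ant2:(0,1)->E->(0,2)
  grid max=5 at (0,2)
Final grid:
  0 4 5 0 0
  0 0 0 0 4
  0 0 0 0 0
  0 0 0 0 0
  0 0 0 0 0
Max pheromone 5 at (0,2)

Answer: (0,2)=5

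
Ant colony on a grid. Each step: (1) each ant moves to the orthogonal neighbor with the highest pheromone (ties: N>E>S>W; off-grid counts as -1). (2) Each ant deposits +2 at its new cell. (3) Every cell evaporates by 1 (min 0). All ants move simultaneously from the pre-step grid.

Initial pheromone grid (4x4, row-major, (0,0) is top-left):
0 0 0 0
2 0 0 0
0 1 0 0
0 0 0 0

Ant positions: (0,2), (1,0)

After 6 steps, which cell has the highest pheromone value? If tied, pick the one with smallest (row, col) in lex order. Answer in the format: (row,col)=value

Answer: (1,0)=2

Derivation:
Step 1: ant0:(0,2)->E->(0,3) | ant1:(1,0)->N->(0,0)
  grid max=1 at (0,0)
Step 2: ant0:(0,3)->S->(1,3) | ant1:(0,0)->S->(1,0)
  grid max=2 at (1,0)
Step 3: ant0:(1,3)->N->(0,3) | ant1:(1,0)->N->(0,0)
  grid max=1 at (0,0)
Step 4: ant0:(0,3)->S->(1,3) | ant1:(0,0)->S->(1,0)
  grid max=2 at (1,0)
Step 5: ant0:(1,3)->N->(0,3) | ant1:(1,0)->N->(0,0)
  grid max=1 at (0,0)
Step 6: ant0:(0,3)->S->(1,3) | ant1:(0,0)->S->(1,0)
  grid max=2 at (1,0)
Final grid:
  0 0 0 0
  2 0 0 1
  0 0 0 0
  0 0 0 0
Max pheromone 2 at (1,0)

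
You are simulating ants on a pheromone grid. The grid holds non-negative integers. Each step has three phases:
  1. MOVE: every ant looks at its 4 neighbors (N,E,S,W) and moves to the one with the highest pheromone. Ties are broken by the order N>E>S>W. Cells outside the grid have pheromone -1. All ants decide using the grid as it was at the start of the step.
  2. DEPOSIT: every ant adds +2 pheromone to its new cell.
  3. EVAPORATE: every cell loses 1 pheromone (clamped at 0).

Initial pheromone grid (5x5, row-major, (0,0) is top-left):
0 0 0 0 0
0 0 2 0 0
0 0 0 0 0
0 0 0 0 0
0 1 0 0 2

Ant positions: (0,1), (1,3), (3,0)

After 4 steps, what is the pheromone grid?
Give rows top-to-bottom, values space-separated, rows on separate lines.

After step 1: ants at (0,2),(1,2),(2,0)
  0 0 1 0 0
  0 0 3 0 0
  1 0 0 0 0
  0 0 0 0 0
  0 0 0 0 1
After step 2: ants at (1,2),(0,2),(1,0)
  0 0 2 0 0
  1 0 4 0 0
  0 0 0 0 0
  0 0 0 0 0
  0 0 0 0 0
After step 3: ants at (0,2),(1,2),(0,0)
  1 0 3 0 0
  0 0 5 0 0
  0 0 0 0 0
  0 0 0 0 0
  0 0 0 0 0
After step 4: ants at (1,2),(0,2),(0,1)
  0 1 4 0 0
  0 0 6 0 0
  0 0 0 0 0
  0 0 0 0 0
  0 0 0 0 0

0 1 4 0 0
0 0 6 0 0
0 0 0 0 0
0 0 0 0 0
0 0 0 0 0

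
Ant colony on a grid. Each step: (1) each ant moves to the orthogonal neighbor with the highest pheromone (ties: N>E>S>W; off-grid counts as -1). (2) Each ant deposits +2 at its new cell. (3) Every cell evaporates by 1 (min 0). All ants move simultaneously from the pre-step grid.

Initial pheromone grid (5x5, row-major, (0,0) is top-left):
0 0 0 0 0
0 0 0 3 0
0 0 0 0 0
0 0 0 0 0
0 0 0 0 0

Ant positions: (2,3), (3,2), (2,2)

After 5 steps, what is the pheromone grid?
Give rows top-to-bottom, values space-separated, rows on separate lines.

After step 1: ants at (1,3),(2,2),(1,2)
  0 0 0 0 0
  0 0 1 4 0
  0 0 1 0 0
  0 0 0 0 0
  0 0 0 0 0
After step 2: ants at (1,2),(1,2),(1,3)
  0 0 0 0 0
  0 0 4 5 0
  0 0 0 0 0
  0 0 0 0 0
  0 0 0 0 0
After step 3: ants at (1,3),(1,3),(1,2)
  0 0 0 0 0
  0 0 5 8 0
  0 0 0 0 0
  0 0 0 0 0
  0 0 0 0 0
After step 4: ants at (1,2),(1,2),(1,3)
  0 0 0 0 0
  0 0 8 9 0
  0 0 0 0 0
  0 0 0 0 0
  0 0 0 0 0
After step 5: ants at (1,3),(1,3),(1,2)
  0 0 0 0 0
  0 0 9 12 0
  0 0 0 0 0
  0 0 0 0 0
  0 0 0 0 0

0 0 0 0 0
0 0 9 12 0
0 0 0 0 0
0 0 0 0 0
0 0 0 0 0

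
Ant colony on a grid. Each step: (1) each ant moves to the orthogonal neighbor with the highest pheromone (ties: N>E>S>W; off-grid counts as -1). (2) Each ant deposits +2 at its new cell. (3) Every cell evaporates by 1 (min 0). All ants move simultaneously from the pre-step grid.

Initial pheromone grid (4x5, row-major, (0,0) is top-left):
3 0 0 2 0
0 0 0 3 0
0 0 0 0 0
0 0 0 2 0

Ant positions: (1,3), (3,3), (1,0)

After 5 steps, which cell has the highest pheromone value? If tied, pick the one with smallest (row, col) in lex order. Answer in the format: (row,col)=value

Step 1: ant0:(1,3)->N->(0,3) | ant1:(3,3)->N->(2,3) | ant2:(1,0)->N->(0,0)
  grid max=4 at (0,0)
Step 2: ant0:(0,3)->S->(1,3) | ant1:(2,3)->N->(1,3) | ant2:(0,0)->E->(0,1)
  grid max=5 at (1,3)
Step 3: ant0:(1,3)->N->(0,3) | ant1:(1,3)->N->(0,3) | ant2:(0,1)->W->(0,0)
  grid max=5 at (0,3)
Step 4: ant0:(0,3)->S->(1,3) | ant1:(0,3)->S->(1,3) | ant2:(0,0)->E->(0,1)
  grid max=7 at (1,3)
Step 5: ant0:(1,3)->N->(0,3) | ant1:(1,3)->N->(0,3) | ant2:(0,1)->W->(0,0)
  grid max=7 at (0,3)
Final grid:
  4 0 0 7 0
  0 0 0 6 0
  0 0 0 0 0
  0 0 0 0 0
Max pheromone 7 at (0,3)

Answer: (0,3)=7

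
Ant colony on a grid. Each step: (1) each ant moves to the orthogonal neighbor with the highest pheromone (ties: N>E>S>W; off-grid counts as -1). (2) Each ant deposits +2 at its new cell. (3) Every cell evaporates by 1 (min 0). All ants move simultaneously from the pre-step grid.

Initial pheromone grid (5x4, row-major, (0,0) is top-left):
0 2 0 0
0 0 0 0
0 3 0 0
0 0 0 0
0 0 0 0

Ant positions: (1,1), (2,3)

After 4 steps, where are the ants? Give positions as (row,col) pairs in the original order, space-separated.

Step 1: ant0:(1,1)->S->(2,1) | ant1:(2,3)->N->(1,3)
  grid max=4 at (2,1)
Step 2: ant0:(2,1)->N->(1,1) | ant1:(1,3)->N->(0,3)
  grid max=3 at (2,1)
Step 3: ant0:(1,1)->S->(2,1) | ant1:(0,3)->S->(1,3)
  grid max=4 at (2,1)
Step 4: ant0:(2,1)->N->(1,1) | ant1:(1,3)->N->(0,3)
  grid max=3 at (2,1)

(1,1) (0,3)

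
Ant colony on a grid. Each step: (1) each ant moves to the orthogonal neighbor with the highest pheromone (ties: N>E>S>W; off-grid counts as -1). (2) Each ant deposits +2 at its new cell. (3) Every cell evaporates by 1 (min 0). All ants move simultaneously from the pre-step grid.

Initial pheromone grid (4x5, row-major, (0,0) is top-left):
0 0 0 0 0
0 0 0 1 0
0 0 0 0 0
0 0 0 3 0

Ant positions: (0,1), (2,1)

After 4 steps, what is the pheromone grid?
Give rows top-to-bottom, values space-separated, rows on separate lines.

After step 1: ants at (0,2),(1,1)
  0 0 1 0 0
  0 1 0 0 0
  0 0 0 0 0
  0 0 0 2 0
After step 2: ants at (0,3),(0,1)
  0 1 0 1 0
  0 0 0 0 0
  0 0 0 0 0
  0 0 0 1 0
After step 3: ants at (0,4),(0,2)
  0 0 1 0 1
  0 0 0 0 0
  0 0 0 0 0
  0 0 0 0 0
After step 4: ants at (1,4),(0,3)
  0 0 0 1 0
  0 0 0 0 1
  0 0 0 0 0
  0 0 0 0 0

0 0 0 1 0
0 0 0 0 1
0 0 0 0 0
0 0 0 0 0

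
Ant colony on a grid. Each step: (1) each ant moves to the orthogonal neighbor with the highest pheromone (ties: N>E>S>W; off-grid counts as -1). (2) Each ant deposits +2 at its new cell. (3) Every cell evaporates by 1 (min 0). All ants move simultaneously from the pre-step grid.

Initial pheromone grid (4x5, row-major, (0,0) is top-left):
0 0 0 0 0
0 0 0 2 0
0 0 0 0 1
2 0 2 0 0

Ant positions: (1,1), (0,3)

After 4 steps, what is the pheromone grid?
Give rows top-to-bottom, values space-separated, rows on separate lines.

After step 1: ants at (0,1),(1,3)
  0 1 0 0 0
  0 0 0 3 0
  0 0 0 0 0
  1 0 1 0 0
After step 2: ants at (0,2),(0,3)
  0 0 1 1 0
  0 0 0 2 0
  0 0 0 0 0
  0 0 0 0 0
After step 3: ants at (0,3),(1,3)
  0 0 0 2 0
  0 0 0 3 0
  0 0 0 0 0
  0 0 0 0 0
After step 4: ants at (1,3),(0,3)
  0 0 0 3 0
  0 0 0 4 0
  0 0 0 0 0
  0 0 0 0 0

0 0 0 3 0
0 0 0 4 0
0 0 0 0 0
0 0 0 0 0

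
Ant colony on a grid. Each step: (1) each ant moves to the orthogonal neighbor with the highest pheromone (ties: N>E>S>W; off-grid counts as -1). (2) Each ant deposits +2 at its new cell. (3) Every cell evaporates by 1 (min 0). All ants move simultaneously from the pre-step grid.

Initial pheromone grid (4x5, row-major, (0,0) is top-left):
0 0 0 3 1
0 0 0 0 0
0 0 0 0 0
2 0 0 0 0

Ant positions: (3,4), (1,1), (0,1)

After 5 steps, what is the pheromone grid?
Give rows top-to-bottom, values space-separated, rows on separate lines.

After step 1: ants at (2,4),(0,1),(0,2)
  0 1 1 2 0
  0 0 0 0 0
  0 0 0 0 1
  1 0 0 0 0
After step 2: ants at (1,4),(0,2),(0,3)
  0 0 2 3 0
  0 0 0 0 1
  0 0 0 0 0
  0 0 0 0 0
After step 3: ants at (0,4),(0,3),(0,2)
  0 0 3 4 1
  0 0 0 0 0
  0 0 0 0 0
  0 0 0 0 0
After step 4: ants at (0,3),(0,2),(0,3)
  0 0 4 7 0
  0 0 0 0 0
  0 0 0 0 0
  0 0 0 0 0
After step 5: ants at (0,2),(0,3),(0,2)
  0 0 7 8 0
  0 0 0 0 0
  0 0 0 0 0
  0 0 0 0 0

0 0 7 8 0
0 0 0 0 0
0 0 0 0 0
0 0 0 0 0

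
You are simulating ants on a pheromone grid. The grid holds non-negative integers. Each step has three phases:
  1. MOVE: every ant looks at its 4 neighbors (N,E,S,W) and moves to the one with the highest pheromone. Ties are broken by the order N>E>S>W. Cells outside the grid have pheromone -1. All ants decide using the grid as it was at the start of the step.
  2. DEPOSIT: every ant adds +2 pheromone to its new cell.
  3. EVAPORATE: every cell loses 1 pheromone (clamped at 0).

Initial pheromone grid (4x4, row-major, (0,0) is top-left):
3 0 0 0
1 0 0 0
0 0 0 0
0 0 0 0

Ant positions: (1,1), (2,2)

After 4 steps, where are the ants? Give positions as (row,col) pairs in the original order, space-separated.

Step 1: ant0:(1,1)->W->(1,0) | ant1:(2,2)->N->(1,2)
  grid max=2 at (0,0)
Step 2: ant0:(1,0)->N->(0,0) | ant1:(1,2)->N->(0,2)
  grid max=3 at (0,0)
Step 3: ant0:(0,0)->S->(1,0) | ant1:(0,2)->E->(0,3)
  grid max=2 at (0,0)
Step 4: ant0:(1,0)->N->(0,0) | ant1:(0,3)->S->(1,3)
  grid max=3 at (0,0)

(0,0) (1,3)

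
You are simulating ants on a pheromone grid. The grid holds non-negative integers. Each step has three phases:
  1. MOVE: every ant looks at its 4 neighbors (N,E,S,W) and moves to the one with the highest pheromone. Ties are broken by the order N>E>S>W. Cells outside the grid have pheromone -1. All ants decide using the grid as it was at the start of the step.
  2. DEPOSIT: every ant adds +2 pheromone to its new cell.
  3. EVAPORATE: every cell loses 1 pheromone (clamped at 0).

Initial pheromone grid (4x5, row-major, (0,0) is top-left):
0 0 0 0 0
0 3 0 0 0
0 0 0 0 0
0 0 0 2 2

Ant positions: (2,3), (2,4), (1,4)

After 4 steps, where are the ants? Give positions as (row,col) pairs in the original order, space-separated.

Step 1: ant0:(2,3)->S->(3,3) | ant1:(2,4)->S->(3,4) | ant2:(1,4)->N->(0,4)
  grid max=3 at (3,3)
Step 2: ant0:(3,3)->E->(3,4) | ant1:(3,4)->W->(3,3) | ant2:(0,4)->S->(1,4)
  grid max=4 at (3,3)
Step 3: ant0:(3,4)->W->(3,3) | ant1:(3,3)->E->(3,4) | ant2:(1,4)->N->(0,4)
  grid max=5 at (3,3)
Step 4: ant0:(3,3)->E->(3,4) | ant1:(3,4)->W->(3,3) | ant2:(0,4)->S->(1,4)
  grid max=6 at (3,3)

(3,4) (3,3) (1,4)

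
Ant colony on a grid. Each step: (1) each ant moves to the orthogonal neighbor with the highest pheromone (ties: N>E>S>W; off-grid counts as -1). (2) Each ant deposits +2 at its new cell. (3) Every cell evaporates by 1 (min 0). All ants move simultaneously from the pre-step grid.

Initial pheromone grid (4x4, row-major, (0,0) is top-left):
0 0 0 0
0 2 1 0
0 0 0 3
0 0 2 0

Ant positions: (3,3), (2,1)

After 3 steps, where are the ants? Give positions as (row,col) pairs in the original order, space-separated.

Step 1: ant0:(3,3)->N->(2,3) | ant1:(2,1)->N->(1,1)
  grid max=4 at (2,3)
Step 2: ant0:(2,3)->N->(1,3) | ant1:(1,1)->N->(0,1)
  grid max=3 at (2,3)
Step 3: ant0:(1,3)->S->(2,3) | ant1:(0,1)->S->(1,1)
  grid max=4 at (2,3)

(2,3) (1,1)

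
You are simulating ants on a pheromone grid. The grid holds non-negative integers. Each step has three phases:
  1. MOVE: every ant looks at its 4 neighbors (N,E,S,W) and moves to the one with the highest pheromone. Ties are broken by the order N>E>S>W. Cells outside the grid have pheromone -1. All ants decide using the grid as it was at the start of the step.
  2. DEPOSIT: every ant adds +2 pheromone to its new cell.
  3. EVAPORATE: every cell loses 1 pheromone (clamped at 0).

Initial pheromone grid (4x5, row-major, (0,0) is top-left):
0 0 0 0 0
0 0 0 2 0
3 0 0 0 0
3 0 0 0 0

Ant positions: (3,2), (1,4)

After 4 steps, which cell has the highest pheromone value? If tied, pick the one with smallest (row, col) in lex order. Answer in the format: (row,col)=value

Step 1: ant0:(3,2)->N->(2,2) | ant1:(1,4)->W->(1,3)
  grid max=3 at (1,3)
Step 2: ant0:(2,2)->N->(1,2) | ant1:(1,3)->N->(0,3)
  grid max=2 at (1,3)
Step 3: ant0:(1,2)->E->(1,3) | ant1:(0,3)->S->(1,3)
  grid max=5 at (1,3)
Step 4: ant0:(1,3)->N->(0,3) | ant1:(1,3)->N->(0,3)
  grid max=4 at (1,3)
Final grid:
  0 0 0 3 0
  0 0 0 4 0
  0 0 0 0 0
  0 0 0 0 0
Max pheromone 4 at (1,3)

Answer: (1,3)=4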